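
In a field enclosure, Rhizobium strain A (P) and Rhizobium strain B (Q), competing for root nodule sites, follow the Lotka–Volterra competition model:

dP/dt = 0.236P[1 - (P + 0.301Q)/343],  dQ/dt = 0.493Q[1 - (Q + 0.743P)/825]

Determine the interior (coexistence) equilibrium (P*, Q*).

P* ≈ 122, Q* ≈ 734

Setting both brackets to zero gives the nullclines P + 0.301Q = 343 and 0.743P + Q = 825.
Substituting Q = 825 - 0.743P into the first: P(1 - 0.301·0.743) = 343 - 0.301·825.
So P* = 94.7/0.776 = 122, and then Q* = 825 - 0.743·122 = 734.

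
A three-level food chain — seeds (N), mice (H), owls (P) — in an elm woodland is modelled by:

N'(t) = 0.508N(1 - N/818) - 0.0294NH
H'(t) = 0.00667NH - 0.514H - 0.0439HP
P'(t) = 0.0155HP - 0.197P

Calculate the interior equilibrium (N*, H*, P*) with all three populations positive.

N* ≈ 216, H* ≈ 12.7, P* ≈ 21.2

From dP/dt = 0: 0.0155H* = 0.197, so H* = 12.7.
From dN/dt = 0: 0.508(1 - N*/818) = 0.0294·12.7, giving N* = 818·(1 - 0.736) = 216.
From dH/dt = 0: 0.00667·216 - 0.514 = 0.0439P*, so P* = 0.929/0.0439 = 21.2.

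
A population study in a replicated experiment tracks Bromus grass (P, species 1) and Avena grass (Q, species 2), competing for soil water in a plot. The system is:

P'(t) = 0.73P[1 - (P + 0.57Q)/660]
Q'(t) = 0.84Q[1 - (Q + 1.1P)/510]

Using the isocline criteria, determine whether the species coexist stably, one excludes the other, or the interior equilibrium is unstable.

Compare the nullcline intercepts: K1/α12 = 660/0.57 = 1160 > K2 = 510; K2/α21 = 510/1.1 = 464 < K1 = 660.
Since the inequalities point opposite ways, species 1 can invade but species 2 cannot.

species 1 excludes species 2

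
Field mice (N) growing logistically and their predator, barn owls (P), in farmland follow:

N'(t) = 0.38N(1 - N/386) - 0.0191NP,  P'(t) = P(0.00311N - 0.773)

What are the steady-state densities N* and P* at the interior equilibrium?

From dP/dt = 0 with P > 0: 0.00311N* = 0.773, so N* = 249.
Substitute into dN/dt = 0: 0.38(1 - 249/386) = 0.0191P*.
The bracket is 0.356, giving P* = 0.135/0.0191 = 7.08.

N* ≈ 249, P* ≈ 7.08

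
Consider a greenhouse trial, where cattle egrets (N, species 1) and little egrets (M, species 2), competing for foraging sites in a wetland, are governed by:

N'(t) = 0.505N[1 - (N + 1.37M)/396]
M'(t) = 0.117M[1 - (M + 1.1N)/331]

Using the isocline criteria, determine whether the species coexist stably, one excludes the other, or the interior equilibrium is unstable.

Compare the nullcline intercepts: K1/α12 = 396/1.37 = 289 < K2 = 331; K2/α21 = 331/1.1 = 301 < K1 = 396.
Since both are reversed, neither can invade when rare; the interior point is a saddle.

unstable coexistence (outcome depends on initial conditions)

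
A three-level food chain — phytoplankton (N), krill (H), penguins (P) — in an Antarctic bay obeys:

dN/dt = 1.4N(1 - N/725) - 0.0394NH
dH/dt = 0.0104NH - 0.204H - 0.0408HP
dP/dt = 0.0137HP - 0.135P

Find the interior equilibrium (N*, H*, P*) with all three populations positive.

N* ≈ 524, H* ≈ 9.85, P* ≈ 129

From dP/dt = 0: 0.0137H* = 0.135, so H* = 9.85.
From dN/dt = 0: 1.4(1 - N*/725) = 0.0394·9.85, giving N* = 725·(1 - 0.277) = 524.
From dH/dt = 0: 0.0104·524 - 0.204 = 0.0408P*, so P* = 5.25/0.0408 = 129.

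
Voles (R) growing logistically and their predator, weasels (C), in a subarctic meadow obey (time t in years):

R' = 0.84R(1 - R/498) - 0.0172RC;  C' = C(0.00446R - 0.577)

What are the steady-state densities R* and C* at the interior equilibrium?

R* ≈ 129, C* ≈ 36.2

From dC/dt = 0 with C > 0: 0.00446R* = 0.577, so R* = 129.
Substitute into dR/dt = 0: 0.84(1 - 129/498) = 0.0172C*.
The bracket is 0.74, giving C* = 0.622/0.0172 = 36.2.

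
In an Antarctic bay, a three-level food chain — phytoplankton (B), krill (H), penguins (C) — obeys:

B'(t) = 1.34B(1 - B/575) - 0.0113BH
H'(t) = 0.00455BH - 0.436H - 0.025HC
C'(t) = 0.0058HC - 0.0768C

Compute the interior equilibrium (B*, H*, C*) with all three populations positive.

B* ≈ 511, H* ≈ 13.2, C* ≈ 75.5

From dC/dt = 0: 0.0058H* = 0.0768, so H* = 13.2.
From dB/dt = 0: 1.34(1 - B*/575) = 0.0113·13.2, giving B* = 575·(1 - 0.112) = 511.
From dH/dt = 0: 0.00455·511 - 0.436 = 0.025C*, so C* = 1.89/0.025 = 75.5.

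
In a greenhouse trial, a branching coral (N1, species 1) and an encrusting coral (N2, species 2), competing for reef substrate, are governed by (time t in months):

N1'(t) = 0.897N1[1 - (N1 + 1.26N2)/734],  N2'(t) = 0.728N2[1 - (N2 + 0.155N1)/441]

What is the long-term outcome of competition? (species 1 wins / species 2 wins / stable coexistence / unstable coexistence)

Compare the nullcline intercepts: K1/α12 = 734/1.26 = 583 > K2 = 441; K2/α21 = 441/0.155 = 2850 > K1 = 734.
Since both inequalities hold, each species can invade when rare, so the interior equilibrium is stable.

stable coexistence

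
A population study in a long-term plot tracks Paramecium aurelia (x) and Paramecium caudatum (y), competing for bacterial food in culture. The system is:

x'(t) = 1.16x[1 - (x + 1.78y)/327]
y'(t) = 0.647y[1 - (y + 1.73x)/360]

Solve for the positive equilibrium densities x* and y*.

x* ≈ 151, y* ≈ 98.9

Setting both brackets to zero gives the nullclines x + 1.78y = 327 and 1.73x + y = 360.
Substituting y = 360 - 1.73x into the first: x(1 - 1.78·1.73) = 327 - 1.78·360.
So x* = -314/-2.08 = 151, and then y* = 360 - 1.73·151 = 98.9.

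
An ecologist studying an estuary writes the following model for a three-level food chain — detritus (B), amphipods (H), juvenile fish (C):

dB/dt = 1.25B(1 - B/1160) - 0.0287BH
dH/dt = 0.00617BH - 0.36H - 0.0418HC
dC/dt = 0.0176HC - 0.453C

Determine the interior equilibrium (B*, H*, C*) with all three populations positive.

B* ≈ 474, H* ≈ 25.7, C* ≈ 61.4

From dC/dt = 0: 0.0176H* = 0.453, so H* = 25.7.
From dB/dt = 0: 1.25(1 - B*/1160) = 0.0287·25.7, giving B* = 1160·(1 - 0.591) = 474.
From dH/dt = 0: 0.00617·474 - 0.36 = 0.0418C*, so C* = 2.57/0.0418 = 61.4.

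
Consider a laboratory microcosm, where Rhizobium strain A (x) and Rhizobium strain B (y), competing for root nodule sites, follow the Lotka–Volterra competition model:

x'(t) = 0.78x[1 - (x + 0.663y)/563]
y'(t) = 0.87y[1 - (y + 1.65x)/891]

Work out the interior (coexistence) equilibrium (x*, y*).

x* ≈ 295, y* ≈ 404

Setting both brackets to zero gives the nullclines x + 0.663y = 563 and 1.65x + y = 891.
Substituting y = 891 - 1.65x into the first: x(1 - 0.663·1.65) = 563 - 0.663·891.
So x* = -27.7/-0.0939 = 295, and then y* = 891 - 1.65·295 = 404.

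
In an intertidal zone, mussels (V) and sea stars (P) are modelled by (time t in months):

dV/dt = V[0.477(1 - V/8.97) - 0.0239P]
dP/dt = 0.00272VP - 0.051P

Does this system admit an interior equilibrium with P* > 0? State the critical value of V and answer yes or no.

The predator equation gives dP/dt > 0 only when V > 0.051/0.00272 = 18.7.
Without the predator, V → K = 8.97. Since 8.97 < 18.7, the predator cannot invade.

Threshold V = 18.7; K < 18.7, so no, the predator goes extinct.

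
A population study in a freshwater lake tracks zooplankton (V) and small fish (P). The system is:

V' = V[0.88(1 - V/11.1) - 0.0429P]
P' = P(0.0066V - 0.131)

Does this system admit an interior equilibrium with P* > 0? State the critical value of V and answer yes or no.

Threshold V = 19.8; K < 19.8, so no, the predator goes extinct.

The predator equation gives dP/dt > 0 only when V > 0.131/0.0066 = 19.8.
Without the predator, V → K = 11.1. Since 11.1 < 19.8, the predator cannot invade.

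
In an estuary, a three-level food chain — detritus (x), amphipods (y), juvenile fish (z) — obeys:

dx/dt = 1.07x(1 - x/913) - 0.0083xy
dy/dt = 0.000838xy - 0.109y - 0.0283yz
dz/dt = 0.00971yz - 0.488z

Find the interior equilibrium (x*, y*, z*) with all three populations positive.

From dz/dt = 0: 0.00971y* = 0.488, so y* = 50.3.
From dx/dt = 0: 1.07(1 - x*/913) = 0.0083·50.3, giving x* = 913·(1 - 0.39) = 557.
From dy/dt = 0: 0.000838·557 - 0.109 = 0.0283z*, so z* = 0.358/0.0283 = 12.6.

x* ≈ 557, y* ≈ 50.3, z* ≈ 12.6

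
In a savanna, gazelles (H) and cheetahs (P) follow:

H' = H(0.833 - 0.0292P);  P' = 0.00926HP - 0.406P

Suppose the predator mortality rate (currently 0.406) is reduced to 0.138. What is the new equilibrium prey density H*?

At the interior fixed point, setting dP/dt = 0 with P > 0 fixes H* = (predator death rate)/(HP coefficient) — independent of the other coefficients.
With the change, H* = 0.138/0.00926 = 14.9; it falls from 43.8.

H* ≈ 14.9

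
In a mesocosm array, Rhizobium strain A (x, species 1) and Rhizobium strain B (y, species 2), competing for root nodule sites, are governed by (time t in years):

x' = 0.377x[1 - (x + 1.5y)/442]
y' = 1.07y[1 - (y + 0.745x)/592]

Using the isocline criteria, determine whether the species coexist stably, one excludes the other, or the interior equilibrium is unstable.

species 2 excludes species 1

Compare the nullcline intercepts: K1/α12 = 442/1.5 = 295 < K2 = 592; K2/α21 = 592/0.745 = 795 > K1 = 442.
Since the inequalities point opposite ways, species 2 can invade but species 1 cannot.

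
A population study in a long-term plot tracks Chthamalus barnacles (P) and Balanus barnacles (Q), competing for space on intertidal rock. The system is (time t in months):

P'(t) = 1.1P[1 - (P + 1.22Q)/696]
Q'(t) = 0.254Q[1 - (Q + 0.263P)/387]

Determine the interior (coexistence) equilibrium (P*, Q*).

P* ≈ 330, Q* ≈ 300

Setting both brackets to zero gives the nullclines P + 1.22Q = 696 and 0.263P + Q = 387.
Substituting Q = 387 - 0.263P into the first: P(1 - 1.22·0.263) = 696 - 1.22·387.
So P* = 224/0.679 = 330, and then Q* = 387 - 0.263·330 = 300.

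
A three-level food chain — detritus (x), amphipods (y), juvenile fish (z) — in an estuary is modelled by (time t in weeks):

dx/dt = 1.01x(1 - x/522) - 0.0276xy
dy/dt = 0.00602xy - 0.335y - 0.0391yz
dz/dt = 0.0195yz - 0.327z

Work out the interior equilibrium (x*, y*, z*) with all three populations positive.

x* ≈ 283, y* ≈ 16.8, z* ≈ 35

From dz/dt = 0: 0.0195y* = 0.327, so y* = 16.8.
From dx/dt = 0: 1.01(1 - x*/522) = 0.0276·16.8, giving x* = 522·(1 - 0.458) = 283.
From dy/dt = 0: 0.00602·283 - 0.335 = 0.0391z*, so z* = 1.37/0.0391 = 35.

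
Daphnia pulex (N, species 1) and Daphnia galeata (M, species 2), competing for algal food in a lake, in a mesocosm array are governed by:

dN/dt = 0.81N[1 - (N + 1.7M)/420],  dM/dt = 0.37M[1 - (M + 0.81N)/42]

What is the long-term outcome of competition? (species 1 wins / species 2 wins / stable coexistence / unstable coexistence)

species 1 excludes species 2

Compare the nullcline intercepts: K1/α12 = 420/1.7 = 247 > K2 = 42; K2/α21 = 42/0.81 = 51.9 < K1 = 420.
Since the inequalities point opposite ways, species 1 can invade but species 2 cannot.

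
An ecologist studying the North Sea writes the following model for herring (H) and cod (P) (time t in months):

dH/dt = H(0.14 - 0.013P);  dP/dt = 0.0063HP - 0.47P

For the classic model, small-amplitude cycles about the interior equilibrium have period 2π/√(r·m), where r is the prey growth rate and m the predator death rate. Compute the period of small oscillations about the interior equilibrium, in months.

Here r = 0.14 and m = 0.47, so r·m = 0.0658.
ω = √0.0658 = 0.257 per month, hence T = 2π/ω ≈ 24.5 months.

T ≈ 24.5 months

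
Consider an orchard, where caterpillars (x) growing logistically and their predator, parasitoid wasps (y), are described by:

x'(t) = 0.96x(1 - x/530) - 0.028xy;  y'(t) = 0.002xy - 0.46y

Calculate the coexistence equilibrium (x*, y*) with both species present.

From dy/dt = 0 with y > 0: 0.002x* = 0.46, so x* = 230.
Substitute into dx/dt = 0: 0.96(1 - 230/530) = 0.028y*.
The bracket is 0.566, giving y* = 0.543/0.028 = 19.4.

x* ≈ 230, y* ≈ 19.4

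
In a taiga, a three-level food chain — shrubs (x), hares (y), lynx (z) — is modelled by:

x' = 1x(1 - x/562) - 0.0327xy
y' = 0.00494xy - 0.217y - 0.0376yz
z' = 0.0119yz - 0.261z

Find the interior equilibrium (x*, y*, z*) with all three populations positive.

From dz/dt = 0: 0.0119y* = 0.261, so y* = 21.9.
From dx/dt = 0: 1(1 - x*/562) = 0.0327·21.9, giving x* = 562·(1 - 0.717) = 159.
From dy/dt = 0: 0.00494·159 - 0.217 = 0.0376z*, so z* = 0.568/0.0376 = 15.1.

x* ≈ 159, y* ≈ 21.9, z* ≈ 15.1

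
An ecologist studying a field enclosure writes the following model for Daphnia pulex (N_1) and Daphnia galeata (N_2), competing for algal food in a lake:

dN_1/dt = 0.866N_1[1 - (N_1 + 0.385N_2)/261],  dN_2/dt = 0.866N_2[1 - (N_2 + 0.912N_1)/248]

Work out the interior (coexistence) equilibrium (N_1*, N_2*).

N_1* ≈ 255, N_2* ≈ 15.4

Setting both brackets to zero gives the nullclines N_1 + 0.385N_2 = 261 and 0.912N_1 + N_2 = 248.
Substituting N_2 = 248 - 0.912N_1 into the first: N_1(1 - 0.385·0.912) = 261 - 0.385·248.
So N_1* = 166/0.649 = 255, and then N_2* = 248 - 0.912·255 = 15.4.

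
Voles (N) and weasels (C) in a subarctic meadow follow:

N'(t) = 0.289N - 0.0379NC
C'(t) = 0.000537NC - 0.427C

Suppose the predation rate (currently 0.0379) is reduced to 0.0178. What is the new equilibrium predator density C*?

C* ≈ 16.2

At the interior fixed point, setting dN/dt = 0 with N > 0 fixes C* = (prey growth rate)/(NC coefficient) — independent of the other coefficients.
With the change, C* = 0.289/0.0178 = 16.2; it rises from 7.63.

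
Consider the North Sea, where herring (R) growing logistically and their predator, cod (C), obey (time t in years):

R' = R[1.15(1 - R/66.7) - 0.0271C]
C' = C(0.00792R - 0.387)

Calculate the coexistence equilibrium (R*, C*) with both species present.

R* ≈ 48.9, C* ≈ 11.3

From dC/dt = 0 with C > 0: 0.00792R* = 0.387, so R* = 48.9.
Substitute into dR/dt = 0: 1.15(1 - 48.9/66.7) = 0.0271C*.
The bracket is 0.267, giving C* = 0.308/0.0271 = 11.3.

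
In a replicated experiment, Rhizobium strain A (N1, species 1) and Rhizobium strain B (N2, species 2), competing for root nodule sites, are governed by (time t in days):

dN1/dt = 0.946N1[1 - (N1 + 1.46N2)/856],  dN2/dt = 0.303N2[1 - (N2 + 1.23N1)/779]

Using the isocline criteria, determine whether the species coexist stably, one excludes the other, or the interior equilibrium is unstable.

Compare the nullcline intercepts: K1/α12 = 856/1.46 = 586 < K2 = 779; K2/α21 = 779/1.23 = 633 < K1 = 856.
Since both are reversed, neither can invade when rare; the interior point is a saddle.

unstable coexistence (outcome depends on initial conditions)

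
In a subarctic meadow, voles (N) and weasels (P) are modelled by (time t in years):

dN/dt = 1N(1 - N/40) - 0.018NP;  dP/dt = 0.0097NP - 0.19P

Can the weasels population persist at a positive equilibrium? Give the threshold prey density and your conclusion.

Threshold N = 19.6; K > 19.6, so yes, the predator persists.

The predator equation gives dP/dt > 0 only when N > 0.19/0.0097 = 19.6.
Without the predator, N → K = 40. Since 40 > 19.6, the predator can invade and persist.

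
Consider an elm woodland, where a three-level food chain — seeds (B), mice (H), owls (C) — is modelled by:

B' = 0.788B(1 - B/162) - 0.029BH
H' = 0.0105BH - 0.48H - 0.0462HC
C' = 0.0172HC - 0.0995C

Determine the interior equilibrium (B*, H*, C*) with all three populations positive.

From dC/dt = 0: 0.0172H* = 0.0995, so H* = 5.78.
From dB/dt = 0: 0.788(1 - B*/162) = 0.029·5.78, giving B* = 162·(1 - 0.213) = 128.
From dH/dt = 0: 0.0105·128 - 0.48 = 0.0462C*, so C* = 0.859/0.0462 = 18.6.

B* ≈ 128, H* ≈ 5.78, C* ≈ 18.6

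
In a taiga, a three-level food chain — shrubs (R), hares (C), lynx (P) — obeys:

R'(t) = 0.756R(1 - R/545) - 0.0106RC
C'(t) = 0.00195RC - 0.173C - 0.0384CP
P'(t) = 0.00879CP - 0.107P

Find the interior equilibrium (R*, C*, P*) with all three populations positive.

From dP/dt = 0: 0.00879C* = 0.107, so C* = 12.2.
From dR/dt = 0: 0.756(1 - R*/545) = 0.0106·12.2, giving R* = 545·(1 - 0.171) = 452.
From dC/dt = 0: 0.00195·452 - 0.173 = 0.0384P*, so P* = 0.708/0.0384 = 18.4.

R* ≈ 452, C* ≈ 12.2, P* ≈ 18.4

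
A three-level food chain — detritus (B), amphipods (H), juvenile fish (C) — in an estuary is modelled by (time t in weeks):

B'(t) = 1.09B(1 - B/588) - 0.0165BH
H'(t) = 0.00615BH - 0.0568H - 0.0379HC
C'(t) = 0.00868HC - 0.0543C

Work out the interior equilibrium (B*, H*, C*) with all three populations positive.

From dC/dt = 0: 0.00868H* = 0.0543, so H* = 6.26.
From dB/dt = 0: 1.09(1 - B*/588) = 0.0165·6.26, giving B* = 588·(1 - 0.0947) = 532.
From dH/dt = 0: 0.00615·532 - 0.0568 = 0.0379C*, so C* = 3.22/0.0379 = 84.9.

B* ≈ 532, H* ≈ 6.26, C* ≈ 84.9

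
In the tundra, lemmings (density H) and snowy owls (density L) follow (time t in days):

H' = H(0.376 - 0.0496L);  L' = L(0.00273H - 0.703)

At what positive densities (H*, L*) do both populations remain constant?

Set dL/dt = 0 with L > 0: 0.00273H - 0.703 = 0, so H* = 0.703/0.00273 = 258.
Set dH/dt = 0 with H > 0: 0.376 - 0.0496L = 0, so L* = 0.376/0.0496 = 7.58.

H* ≈ 258, L* ≈ 7.58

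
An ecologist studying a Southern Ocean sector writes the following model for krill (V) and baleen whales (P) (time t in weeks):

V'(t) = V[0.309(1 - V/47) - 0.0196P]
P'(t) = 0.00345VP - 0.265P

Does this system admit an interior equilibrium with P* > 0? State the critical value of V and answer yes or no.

Threshold V = 76.8; K < 76.8, so no, the predator goes extinct.

The predator equation gives dP/dt > 0 only when V > 0.265/0.00345 = 76.8.
Without the predator, V → K = 47. Since 47 < 76.8, the predator cannot invade.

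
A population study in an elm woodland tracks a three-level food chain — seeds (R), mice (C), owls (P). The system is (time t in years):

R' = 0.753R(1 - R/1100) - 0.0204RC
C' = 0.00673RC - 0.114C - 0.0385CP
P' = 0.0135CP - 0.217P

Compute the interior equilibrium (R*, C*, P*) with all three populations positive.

R* ≈ 621, C* ≈ 16.1, P* ≈ 106

From dP/dt = 0: 0.0135C* = 0.217, so C* = 16.1.
From dR/dt = 0: 0.753(1 - R*/1100) = 0.0204·16.1, giving R* = 1100·(1 - 0.435) = 621.
From dC/dt = 0: 0.00673·621 - 0.114 = 0.0385P*, so P* = 4.07/0.0385 = 106.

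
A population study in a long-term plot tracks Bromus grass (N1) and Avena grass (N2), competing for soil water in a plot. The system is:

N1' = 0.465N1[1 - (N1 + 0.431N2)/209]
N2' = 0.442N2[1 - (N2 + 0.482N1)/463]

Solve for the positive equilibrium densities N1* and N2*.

N1* ≈ 11.9, N2* ≈ 457

Setting both brackets to zero gives the nullclines N1 + 0.431N2 = 209 and 0.482N1 + N2 = 463.
Substituting N2 = 463 - 0.482N1 into the first: N1(1 - 0.431·0.482) = 209 - 0.431·463.
So N1* = 9.45/0.792 = 11.9, and then N2* = 463 - 0.482·11.9 = 457.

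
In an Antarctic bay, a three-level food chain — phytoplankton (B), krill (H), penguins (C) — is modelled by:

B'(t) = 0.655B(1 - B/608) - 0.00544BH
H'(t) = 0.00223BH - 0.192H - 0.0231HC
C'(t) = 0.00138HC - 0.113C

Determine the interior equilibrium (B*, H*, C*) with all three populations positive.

From dC/dt = 0: 0.00138H* = 0.113, so H* = 81.9.
From dB/dt = 0: 0.655(1 - B*/608) = 0.00544·81.9, giving B* = 608·(1 - 0.68) = 195.
From dH/dt = 0: 0.00223·195 - 0.192 = 0.0231C*, so C* = 0.242/0.0231 = 10.5.

B* ≈ 195, H* ≈ 81.9, C* ≈ 10.5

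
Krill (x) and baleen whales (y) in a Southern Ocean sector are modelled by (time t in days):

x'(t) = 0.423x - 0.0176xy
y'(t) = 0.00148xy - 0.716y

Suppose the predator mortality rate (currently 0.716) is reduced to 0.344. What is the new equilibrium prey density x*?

At the interior fixed point, setting dy/dt = 0 with y > 0 fixes x* = (predator death rate)/(xy coefficient) — independent of the other coefficients.
With the change, x* = 0.344/0.00148 = 232; it falls from 484.

x* ≈ 232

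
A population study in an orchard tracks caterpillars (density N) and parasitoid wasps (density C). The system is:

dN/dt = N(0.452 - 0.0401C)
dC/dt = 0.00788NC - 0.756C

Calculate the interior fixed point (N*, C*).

Set dC/dt = 0 with C > 0: 0.00788N - 0.756 = 0, so N* = 0.756/0.00788 = 95.9.
Set dN/dt = 0 with N > 0: 0.452 - 0.0401C = 0, so C* = 0.452/0.0401 = 11.3.

N* ≈ 95.9, C* ≈ 11.3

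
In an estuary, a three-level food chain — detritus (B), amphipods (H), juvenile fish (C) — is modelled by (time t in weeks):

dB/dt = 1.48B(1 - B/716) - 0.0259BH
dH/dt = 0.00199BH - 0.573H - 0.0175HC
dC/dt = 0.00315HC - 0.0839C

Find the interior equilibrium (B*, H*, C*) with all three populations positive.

B* ≈ 382, H* ≈ 26.6, C* ≈ 10.7

From dC/dt = 0: 0.00315H* = 0.0839, so H* = 26.6.
From dB/dt = 0: 1.48(1 - B*/716) = 0.0259·26.6, giving B* = 716·(1 - 0.466) = 382.
From dH/dt = 0: 0.00199·382 - 0.573 = 0.0175C*, so C* = 0.188/0.0175 = 10.7.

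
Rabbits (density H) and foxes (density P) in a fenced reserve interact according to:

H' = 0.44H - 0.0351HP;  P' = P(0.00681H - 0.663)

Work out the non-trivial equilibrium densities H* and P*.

Set dP/dt = 0 with P > 0: 0.00681H - 0.663 = 0, so H* = 0.663/0.00681 = 97.4.
Set dH/dt = 0 with H > 0: 0.44 - 0.0351P = 0, so P* = 0.44/0.0351 = 12.5.

H* ≈ 97.4, P* ≈ 12.5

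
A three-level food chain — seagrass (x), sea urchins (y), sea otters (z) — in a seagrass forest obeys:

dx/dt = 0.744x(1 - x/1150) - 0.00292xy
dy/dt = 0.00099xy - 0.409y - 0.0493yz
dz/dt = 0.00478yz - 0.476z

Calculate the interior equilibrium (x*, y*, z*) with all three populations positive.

From dz/dt = 0: 0.00478y* = 0.476, so y* = 99.6.
From dx/dt = 0: 0.744(1 - x*/1150) = 0.00292·99.6, giving x* = 1150·(1 - 0.391) = 701.
From dy/dt = 0: 0.00099·701 - 0.409 = 0.0493z*, so z* = 0.285/0.0493 = 5.77.

x* ≈ 701, y* ≈ 99.6, z* ≈ 5.77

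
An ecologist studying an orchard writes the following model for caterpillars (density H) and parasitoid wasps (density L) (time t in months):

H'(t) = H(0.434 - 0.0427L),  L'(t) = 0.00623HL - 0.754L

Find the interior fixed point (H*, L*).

Set dL/dt = 0 with L > 0: 0.00623H - 0.754 = 0, so H* = 0.754/0.00623 = 121.
Set dH/dt = 0 with H > 0: 0.434 - 0.0427L = 0, so L* = 0.434/0.0427 = 10.2.

H* ≈ 121, L* ≈ 10.2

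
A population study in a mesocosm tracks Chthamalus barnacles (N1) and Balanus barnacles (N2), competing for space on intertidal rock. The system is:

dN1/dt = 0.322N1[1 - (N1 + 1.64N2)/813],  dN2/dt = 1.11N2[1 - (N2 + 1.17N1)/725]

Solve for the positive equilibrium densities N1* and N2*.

Setting both brackets to zero gives the nullclines N1 + 1.64N2 = 813 and 1.17N1 + N2 = 725.
Substituting N2 = 725 - 1.17N1 into the first: N1(1 - 1.64·1.17) = 813 - 1.64·725.
So N1* = -376/-0.919 = 409, and then N2* = 725 - 1.17·409 = 246.

N1* ≈ 409, N2* ≈ 246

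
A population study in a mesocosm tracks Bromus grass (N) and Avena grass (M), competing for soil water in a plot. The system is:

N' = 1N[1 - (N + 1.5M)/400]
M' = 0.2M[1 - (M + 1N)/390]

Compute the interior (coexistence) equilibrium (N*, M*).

N* ≈ 370, M* ≈ 20

Setting both brackets to zero gives the nullclines N + 1.5M = 400 and 1N + M = 390.
Substituting M = 390 - 1N into the first: N(1 - 1.5·1) = 400 - 1.5·390.
So N* = -185/-0.5 = 370, and then M* = 390 - 1·370 = 20.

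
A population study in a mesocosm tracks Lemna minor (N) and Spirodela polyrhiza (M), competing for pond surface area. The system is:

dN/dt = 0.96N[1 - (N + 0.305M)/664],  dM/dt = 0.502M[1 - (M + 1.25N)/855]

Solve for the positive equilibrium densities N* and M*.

Setting both brackets to zero gives the nullclines N + 0.305M = 664 and 1.25N + M = 855.
Substituting M = 855 - 1.25N into the first: N(1 - 0.305·1.25) = 664 - 0.305·855.
So N* = 403/0.619 = 652, and then M* = 855 - 1.25·652 = 40.4.

N* ≈ 652, M* ≈ 40.4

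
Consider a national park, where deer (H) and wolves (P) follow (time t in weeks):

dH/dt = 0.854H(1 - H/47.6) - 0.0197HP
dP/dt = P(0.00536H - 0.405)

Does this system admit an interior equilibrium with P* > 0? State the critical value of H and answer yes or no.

The predator equation gives dP/dt > 0 only when H > 0.405/0.00536 = 75.6.
Without the predator, H → K = 47.6. Since 47.6 < 75.6, the predator cannot invade.

Threshold H = 75.6; K < 75.6, so no, the predator goes extinct.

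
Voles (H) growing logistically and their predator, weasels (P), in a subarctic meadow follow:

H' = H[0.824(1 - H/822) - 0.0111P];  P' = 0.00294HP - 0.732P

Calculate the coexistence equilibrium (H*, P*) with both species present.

From dP/dt = 0 with P > 0: 0.00294H* = 0.732, so H* = 249.
Substitute into dH/dt = 0: 0.824(1 - 249/822) = 0.0111P*.
The bracket is 0.697, giving P* = 0.574/0.0111 = 51.7.

H* ≈ 249, P* ≈ 51.7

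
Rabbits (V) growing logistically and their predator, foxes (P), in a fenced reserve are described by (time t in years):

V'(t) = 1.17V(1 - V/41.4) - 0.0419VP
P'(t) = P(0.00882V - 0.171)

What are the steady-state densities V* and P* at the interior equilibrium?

From dP/dt = 0 with P > 0: 0.00882V* = 0.171, so V* = 19.4.
Substitute into dV/dt = 0: 1.17(1 - 19.4/41.4) = 0.0419P*.
The bracket is 0.532, giving P* = 0.622/0.0419 = 14.8.

V* ≈ 19.4, P* ≈ 14.8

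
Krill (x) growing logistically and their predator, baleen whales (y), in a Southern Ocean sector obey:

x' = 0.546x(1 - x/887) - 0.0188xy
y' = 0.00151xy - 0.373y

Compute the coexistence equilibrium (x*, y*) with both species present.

x* ≈ 247, y* ≈ 21

From dy/dt = 0 with y > 0: 0.00151x* = 0.373, so x* = 247.
Substitute into dx/dt = 0: 0.546(1 - 247/887) = 0.0188y*.
The bracket is 0.722, giving y* = 0.394/0.0188 = 21.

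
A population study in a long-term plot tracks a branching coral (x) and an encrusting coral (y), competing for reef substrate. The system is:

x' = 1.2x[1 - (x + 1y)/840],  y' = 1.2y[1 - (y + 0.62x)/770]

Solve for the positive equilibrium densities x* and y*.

x* ≈ 184, y* ≈ 656

Setting both brackets to zero gives the nullclines x + 1y = 840 and 0.62x + y = 770.
Substituting y = 770 - 0.62x into the first: x(1 - 1·0.62) = 840 - 1·770.
So x* = 70/0.38 = 184, and then y* = 770 - 0.62·184 = 656.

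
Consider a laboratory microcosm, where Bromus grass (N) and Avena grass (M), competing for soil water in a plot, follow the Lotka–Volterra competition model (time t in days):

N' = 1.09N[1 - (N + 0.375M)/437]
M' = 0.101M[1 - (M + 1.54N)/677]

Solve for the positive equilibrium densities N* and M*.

Setting both brackets to zero gives the nullclines N + 0.375M = 437 and 1.54N + M = 677.
Substituting M = 677 - 1.54N into the first: N(1 - 0.375·1.54) = 437 - 0.375·677.
So N* = 183/0.422 = 433, and then M* = 677 - 1.54·433 = 9.51.

N* ≈ 433, M* ≈ 9.51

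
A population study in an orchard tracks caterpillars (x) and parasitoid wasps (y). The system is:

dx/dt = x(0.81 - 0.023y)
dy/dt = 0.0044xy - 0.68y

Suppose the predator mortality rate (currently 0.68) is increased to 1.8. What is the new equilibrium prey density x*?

At the interior fixed point, setting dy/dt = 0 with y > 0 fixes x* = (predator death rate)/(xy coefficient) — independent of the other coefficients.
With the change, x* = 1.8/0.0044 = 409; it rises from 155.

x* ≈ 409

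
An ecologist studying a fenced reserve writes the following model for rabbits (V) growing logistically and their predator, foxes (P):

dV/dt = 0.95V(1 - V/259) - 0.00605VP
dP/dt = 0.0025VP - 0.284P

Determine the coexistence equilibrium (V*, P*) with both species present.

From dP/dt = 0 with P > 0: 0.0025V* = 0.284, so V* = 114.
Substitute into dV/dt = 0: 0.95(1 - 114/259) = 0.00605P*.
The bracket is 0.561, giving P* = 0.533/0.00605 = 88.2.

V* ≈ 114, P* ≈ 88.2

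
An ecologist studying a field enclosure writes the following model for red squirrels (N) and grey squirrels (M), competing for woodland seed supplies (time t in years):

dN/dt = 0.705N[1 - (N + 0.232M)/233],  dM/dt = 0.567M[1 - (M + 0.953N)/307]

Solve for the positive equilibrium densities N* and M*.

N* ≈ 208, M* ≈ 109

Setting both brackets to zero gives the nullclines N + 0.232M = 233 and 0.953N + M = 307.
Substituting M = 307 - 0.953N into the first: N(1 - 0.232·0.953) = 233 - 0.232·307.
So N* = 162/0.779 = 208, and then M* = 307 - 0.953·208 = 109.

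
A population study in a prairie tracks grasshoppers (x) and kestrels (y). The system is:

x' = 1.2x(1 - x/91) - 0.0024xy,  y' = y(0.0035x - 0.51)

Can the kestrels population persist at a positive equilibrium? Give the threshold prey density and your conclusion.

The predator equation gives dy/dt > 0 only when x > 0.51/0.0035 = 146.
Without the predator, x → K = 91. Since 91 < 146, the predator cannot invade.

Threshold x = 146; K < 146, so no, the predator goes extinct.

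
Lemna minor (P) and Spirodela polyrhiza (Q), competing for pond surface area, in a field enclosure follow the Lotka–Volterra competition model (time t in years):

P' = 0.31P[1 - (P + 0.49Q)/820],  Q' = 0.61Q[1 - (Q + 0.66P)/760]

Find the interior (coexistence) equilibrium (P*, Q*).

Setting both brackets to zero gives the nullclines P + 0.49Q = 820 and 0.66P + Q = 760.
Substituting Q = 760 - 0.66P into the first: P(1 - 0.49·0.66) = 820 - 0.49·760.
So P* = 448/0.677 = 662, and then Q* = 760 - 0.66·662 = 323.

P* ≈ 662, Q* ≈ 323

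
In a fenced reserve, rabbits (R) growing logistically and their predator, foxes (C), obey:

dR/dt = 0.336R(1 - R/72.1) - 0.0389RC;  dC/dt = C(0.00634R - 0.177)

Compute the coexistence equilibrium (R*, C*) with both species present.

From dC/dt = 0 with C > 0: 0.00634R* = 0.177, so R* = 27.9.
Substitute into dR/dt = 0: 0.336(1 - 27.9/72.1) = 0.0389C*.
The bracket is 0.613, giving C* = 0.206/0.0389 = 5.29.

R* ≈ 27.9, C* ≈ 5.29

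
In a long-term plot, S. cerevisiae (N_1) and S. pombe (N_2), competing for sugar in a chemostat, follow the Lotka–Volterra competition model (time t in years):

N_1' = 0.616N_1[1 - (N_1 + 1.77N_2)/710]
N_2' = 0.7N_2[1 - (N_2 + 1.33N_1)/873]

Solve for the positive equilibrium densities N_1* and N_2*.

Setting both brackets to zero gives the nullclines N_1 + 1.77N_2 = 710 and 1.33N_1 + N_2 = 873.
Substituting N_2 = 873 - 1.33N_1 into the first: N_1(1 - 1.77·1.33) = 710 - 1.77·873.
So N_1* = -835/-1.35 = 617, and then N_2* = 873 - 1.33·617 = 52.7.

N_1* ≈ 617, N_2* ≈ 52.7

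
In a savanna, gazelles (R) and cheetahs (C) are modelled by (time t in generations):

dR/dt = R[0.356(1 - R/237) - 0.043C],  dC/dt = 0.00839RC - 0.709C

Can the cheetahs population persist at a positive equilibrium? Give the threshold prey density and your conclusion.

The predator equation gives dC/dt > 0 only when R > 0.709/0.00839 = 84.5.
Without the predator, R → K = 237. Since 237 > 84.5, the predator can invade and persist.

Threshold R = 84.5; K > 84.5, so yes, the predator persists.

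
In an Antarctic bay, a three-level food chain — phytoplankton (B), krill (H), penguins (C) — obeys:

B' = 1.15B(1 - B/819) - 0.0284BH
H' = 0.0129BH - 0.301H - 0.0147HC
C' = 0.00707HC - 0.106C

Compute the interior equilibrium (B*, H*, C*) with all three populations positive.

B* ≈ 516, H* ≈ 15, C* ≈ 432

From dC/dt = 0: 0.00707H* = 0.106, so H* = 15.
From dB/dt = 0: 1.15(1 - B*/819) = 0.0284·15, giving B* = 819·(1 - 0.37) = 516.
From dH/dt = 0: 0.0129·516 - 0.301 = 0.0147C*, so C* = 6.35/0.0147 = 432.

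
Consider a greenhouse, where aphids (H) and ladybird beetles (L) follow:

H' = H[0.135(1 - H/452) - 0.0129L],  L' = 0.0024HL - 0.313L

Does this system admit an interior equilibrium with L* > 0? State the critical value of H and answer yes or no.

Threshold H = 130; K > 130, so yes, the predator persists.

The predator equation gives dL/dt > 0 only when H > 0.313/0.0024 = 130.
Without the predator, H → K = 452. Since 452 > 130, the predator can invade and persist.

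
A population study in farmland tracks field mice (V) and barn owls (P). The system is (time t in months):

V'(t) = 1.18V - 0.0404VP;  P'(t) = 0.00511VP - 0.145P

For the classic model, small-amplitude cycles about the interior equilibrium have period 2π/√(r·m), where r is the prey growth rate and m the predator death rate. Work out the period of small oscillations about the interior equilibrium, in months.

Here r = 1.18 and m = 0.145, so r·m = 0.171.
ω = √0.171 = 0.414 per month, hence T = 2π/ω ≈ 15.2 months.

T ≈ 15.2 months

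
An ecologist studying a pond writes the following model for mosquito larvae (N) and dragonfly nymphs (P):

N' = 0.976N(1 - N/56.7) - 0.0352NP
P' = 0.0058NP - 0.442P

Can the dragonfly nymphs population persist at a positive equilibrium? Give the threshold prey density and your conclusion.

The predator equation gives dP/dt > 0 only when N > 0.442/0.0058 = 76.2.
Without the predator, N → K = 56.7. Since 56.7 < 76.2, the predator cannot invade.

Threshold N = 76.2; K < 76.2, so no, the predator goes extinct.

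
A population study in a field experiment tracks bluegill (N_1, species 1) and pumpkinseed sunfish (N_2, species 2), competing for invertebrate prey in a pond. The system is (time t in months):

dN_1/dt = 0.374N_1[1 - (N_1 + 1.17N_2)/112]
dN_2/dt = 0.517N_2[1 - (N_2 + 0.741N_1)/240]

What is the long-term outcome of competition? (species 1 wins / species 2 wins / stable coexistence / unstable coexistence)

species 2 excludes species 1

Compare the nullcline intercepts: K1/α12 = 112/1.17 = 95.7 < K2 = 240; K2/α21 = 240/0.741 = 324 > K1 = 112.
Since the inequalities point opposite ways, species 2 can invade but species 1 cannot.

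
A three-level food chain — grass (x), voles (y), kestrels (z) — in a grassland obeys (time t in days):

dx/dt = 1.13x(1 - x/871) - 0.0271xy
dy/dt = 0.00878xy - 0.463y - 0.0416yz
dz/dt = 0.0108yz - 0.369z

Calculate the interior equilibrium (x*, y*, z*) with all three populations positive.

x* ≈ 157, y* ≈ 34.2, z* ≈ 22.1

From dz/dt = 0: 0.0108y* = 0.369, so y* = 34.2.
From dx/dt = 0: 1.13(1 - x*/871) = 0.0271·34.2, giving x* = 871·(1 - 0.819) = 157.
From dy/dt = 0: 0.00878·157 - 0.463 = 0.0416z*, so z* = 0.918/0.0416 = 22.1.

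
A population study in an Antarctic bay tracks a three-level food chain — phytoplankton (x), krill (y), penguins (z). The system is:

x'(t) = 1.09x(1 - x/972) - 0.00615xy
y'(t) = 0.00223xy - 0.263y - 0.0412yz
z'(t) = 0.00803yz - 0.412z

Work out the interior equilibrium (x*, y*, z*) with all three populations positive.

x* ≈ 691, y* ≈ 51.3, z* ≈ 31

From dz/dt = 0: 0.00803y* = 0.412, so y* = 51.3.
From dx/dt = 0: 1.09(1 - x*/972) = 0.00615·51.3, giving x* = 972·(1 - 0.289) = 691.
From dy/dt = 0: 0.00223·691 - 0.263 = 0.0412z*, so z* = 1.28/0.0412 = 31.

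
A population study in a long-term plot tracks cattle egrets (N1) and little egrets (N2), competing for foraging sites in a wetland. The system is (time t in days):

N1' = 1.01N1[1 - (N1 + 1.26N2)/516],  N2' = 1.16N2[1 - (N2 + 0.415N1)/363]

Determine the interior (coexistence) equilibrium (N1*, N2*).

Setting both brackets to zero gives the nullclines N1 + 1.26N2 = 516 and 0.415N1 + N2 = 363.
Substituting N2 = 363 - 0.415N1 into the first: N1(1 - 1.26·0.415) = 516 - 1.26·363.
So N1* = 58.6/0.477 = 123, and then N2* = 363 - 0.415·123 = 312.

N1* ≈ 123, N2* ≈ 312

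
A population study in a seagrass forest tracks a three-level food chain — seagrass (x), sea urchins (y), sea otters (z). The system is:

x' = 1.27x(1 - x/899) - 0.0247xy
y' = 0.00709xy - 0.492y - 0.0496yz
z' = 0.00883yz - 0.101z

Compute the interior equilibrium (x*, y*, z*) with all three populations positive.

x* ≈ 699, y* ≈ 11.4, z* ≈ 90

From dz/dt = 0: 0.00883y* = 0.101, so y* = 11.4.
From dx/dt = 0: 1.27(1 - x*/899) = 0.0247·11.4, giving x* = 899·(1 - 0.222) = 699.
From dy/dt = 0: 0.00709·699 - 0.492 = 0.0496z*, so z* = 4.46/0.0496 = 90.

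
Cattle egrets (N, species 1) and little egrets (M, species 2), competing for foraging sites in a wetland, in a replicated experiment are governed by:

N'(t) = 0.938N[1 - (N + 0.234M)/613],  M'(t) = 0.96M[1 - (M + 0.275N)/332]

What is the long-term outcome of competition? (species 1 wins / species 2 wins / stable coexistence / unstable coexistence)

stable coexistence

Compare the nullcline intercepts: K1/α12 = 613/0.234 = 2620 > K2 = 332; K2/α21 = 332/0.275 = 1210 > K1 = 613.
Since both inequalities hold, each species can invade when rare, so the interior equilibrium is stable.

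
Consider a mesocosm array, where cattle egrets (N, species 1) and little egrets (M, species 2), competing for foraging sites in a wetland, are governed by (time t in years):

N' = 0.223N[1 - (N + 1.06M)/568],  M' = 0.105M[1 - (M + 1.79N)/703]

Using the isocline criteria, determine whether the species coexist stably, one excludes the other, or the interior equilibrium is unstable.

Compare the nullcline intercepts: K1/α12 = 568/1.06 = 536 < K2 = 703; K2/α21 = 703/1.79 = 393 < K1 = 568.
Since both are reversed, neither can invade when rare; the interior point is a saddle.

unstable coexistence (outcome depends on initial conditions)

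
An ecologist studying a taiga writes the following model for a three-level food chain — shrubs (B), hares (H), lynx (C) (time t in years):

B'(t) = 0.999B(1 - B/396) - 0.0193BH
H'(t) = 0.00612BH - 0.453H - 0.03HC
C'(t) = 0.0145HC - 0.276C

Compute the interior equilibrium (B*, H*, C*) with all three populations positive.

From dC/dt = 0: 0.0145H* = 0.276, so H* = 19.
From dB/dt = 0: 0.999(1 - B*/396) = 0.0193·19, giving B* = 396·(1 - 0.368) = 250.
From dH/dt = 0: 0.00612·250 - 0.453 = 0.03C*, so C* = 1.08/0.03 = 36.

B* ≈ 250, H* ≈ 19, C* ≈ 36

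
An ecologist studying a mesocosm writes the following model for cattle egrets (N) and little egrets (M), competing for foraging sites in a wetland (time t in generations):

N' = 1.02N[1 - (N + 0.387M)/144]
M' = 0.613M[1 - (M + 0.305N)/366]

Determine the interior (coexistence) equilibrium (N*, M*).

Setting both brackets to zero gives the nullclines N + 0.387M = 144 and 0.305N + M = 366.
Substituting M = 366 - 0.305N into the first: N(1 - 0.387·0.305) = 144 - 0.387·366.
So N* = 2.36/0.882 = 2.67, and then M* = 366 - 0.305·2.67 = 365.

N* ≈ 2.67, M* ≈ 365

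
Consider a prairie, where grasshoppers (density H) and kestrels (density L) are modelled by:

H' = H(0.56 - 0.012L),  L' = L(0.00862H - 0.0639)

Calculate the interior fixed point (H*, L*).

H* ≈ 7.41, L* ≈ 46.7

Set dL/dt = 0 with L > 0: 0.00862H - 0.0639 = 0, so H* = 0.0639/0.00862 = 7.41.
Set dH/dt = 0 with H > 0: 0.56 - 0.012L = 0, so L* = 0.56/0.012 = 46.7.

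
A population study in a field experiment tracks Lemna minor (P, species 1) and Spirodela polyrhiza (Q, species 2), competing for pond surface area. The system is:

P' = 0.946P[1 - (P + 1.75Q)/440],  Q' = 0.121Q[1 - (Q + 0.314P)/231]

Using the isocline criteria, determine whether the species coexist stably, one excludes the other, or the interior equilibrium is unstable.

Compare the nullcline intercepts: K1/α12 = 440/1.75 = 251 > K2 = 231; K2/α21 = 231/0.314 = 736 > K1 = 440.
Since both inequalities hold, each species can invade when rare, so the interior equilibrium is stable.

stable coexistence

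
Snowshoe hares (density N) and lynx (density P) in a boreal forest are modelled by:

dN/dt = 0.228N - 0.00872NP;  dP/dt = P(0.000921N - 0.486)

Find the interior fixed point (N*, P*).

N* ≈ 528, P* ≈ 26.1

Set dP/dt = 0 with P > 0: 0.000921N - 0.486 = 0, so N* = 0.486/0.000921 = 528.
Set dN/dt = 0 with N > 0: 0.228 - 0.00872P = 0, so P* = 0.228/0.00872 = 26.1.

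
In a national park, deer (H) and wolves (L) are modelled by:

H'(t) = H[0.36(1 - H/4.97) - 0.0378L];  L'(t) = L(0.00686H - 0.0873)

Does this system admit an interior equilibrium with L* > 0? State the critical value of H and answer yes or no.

Threshold H = 12.7; K < 12.7, so no, the predator goes extinct.

The predator equation gives dL/dt > 0 only when H > 0.0873/0.00686 = 12.7.
Without the predator, H → K = 4.97. Since 4.97 < 12.7, the predator cannot invade.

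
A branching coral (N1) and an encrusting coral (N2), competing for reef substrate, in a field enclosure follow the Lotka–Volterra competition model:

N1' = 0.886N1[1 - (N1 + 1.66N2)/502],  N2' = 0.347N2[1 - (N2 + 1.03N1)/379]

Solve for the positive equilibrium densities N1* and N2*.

Setting both brackets to zero gives the nullclines N1 + 1.66N2 = 502 and 1.03N1 + N2 = 379.
Substituting N2 = 379 - 1.03N1 into the first: N1(1 - 1.66·1.03) = 502 - 1.66·379.
So N1* = -127/-0.71 = 179, and then N2* = 379 - 1.03·179 = 195.

N1* ≈ 179, N2* ≈ 195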